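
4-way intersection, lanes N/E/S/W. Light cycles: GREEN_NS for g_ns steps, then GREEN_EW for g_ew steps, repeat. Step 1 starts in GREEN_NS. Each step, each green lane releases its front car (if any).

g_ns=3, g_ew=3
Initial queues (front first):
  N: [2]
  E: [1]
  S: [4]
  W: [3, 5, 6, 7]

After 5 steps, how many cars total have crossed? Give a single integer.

Answer: 5

Derivation:
Step 1 [NS]: N:car2-GO,E:wait,S:car4-GO,W:wait | queues: N=0 E=1 S=0 W=4
Step 2 [NS]: N:empty,E:wait,S:empty,W:wait | queues: N=0 E=1 S=0 W=4
Step 3 [NS]: N:empty,E:wait,S:empty,W:wait | queues: N=0 E=1 S=0 W=4
Step 4 [EW]: N:wait,E:car1-GO,S:wait,W:car3-GO | queues: N=0 E=0 S=0 W=3
Step 5 [EW]: N:wait,E:empty,S:wait,W:car5-GO | queues: N=0 E=0 S=0 W=2
Cars crossed by step 5: 5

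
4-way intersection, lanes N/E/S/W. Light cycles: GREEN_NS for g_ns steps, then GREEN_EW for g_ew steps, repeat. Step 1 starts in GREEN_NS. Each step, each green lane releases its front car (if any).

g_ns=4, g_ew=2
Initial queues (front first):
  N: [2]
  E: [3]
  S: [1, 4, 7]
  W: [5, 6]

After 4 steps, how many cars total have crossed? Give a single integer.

Step 1 [NS]: N:car2-GO,E:wait,S:car1-GO,W:wait | queues: N=0 E=1 S=2 W=2
Step 2 [NS]: N:empty,E:wait,S:car4-GO,W:wait | queues: N=0 E=1 S=1 W=2
Step 3 [NS]: N:empty,E:wait,S:car7-GO,W:wait | queues: N=0 E=1 S=0 W=2
Step 4 [NS]: N:empty,E:wait,S:empty,W:wait | queues: N=0 E=1 S=0 W=2
Cars crossed by step 4: 4

Answer: 4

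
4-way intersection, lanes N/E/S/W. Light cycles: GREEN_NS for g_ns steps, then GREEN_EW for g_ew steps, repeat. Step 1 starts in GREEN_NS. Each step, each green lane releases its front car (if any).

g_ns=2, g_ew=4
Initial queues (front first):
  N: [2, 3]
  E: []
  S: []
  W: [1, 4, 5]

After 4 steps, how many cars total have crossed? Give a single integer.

Answer: 4

Derivation:
Step 1 [NS]: N:car2-GO,E:wait,S:empty,W:wait | queues: N=1 E=0 S=0 W=3
Step 2 [NS]: N:car3-GO,E:wait,S:empty,W:wait | queues: N=0 E=0 S=0 W=3
Step 3 [EW]: N:wait,E:empty,S:wait,W:car1-GO | queues: N=0 E=0 S=0 W=2
Step 4 [EW]: N:wait,E:empty,S:wait,W:car4-GO | queues: N=0 E=0 S=0 W=1
Cars crossed by step 4: 4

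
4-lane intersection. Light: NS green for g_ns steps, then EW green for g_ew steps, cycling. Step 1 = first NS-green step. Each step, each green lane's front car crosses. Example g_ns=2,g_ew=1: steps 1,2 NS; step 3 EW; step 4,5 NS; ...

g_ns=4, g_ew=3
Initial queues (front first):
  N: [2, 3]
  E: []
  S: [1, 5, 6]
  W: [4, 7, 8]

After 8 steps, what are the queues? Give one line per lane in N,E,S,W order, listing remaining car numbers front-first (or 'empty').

Step 1 [NS]: N:car2-GO,E:wait,S:car1-GO,W:wait | queues: N=1 E=0 S=2 W=3
Step 2 [NS]: N:car3-GO,E:wait,S:car5-GO,W:wait | queues: N=0 E=0 S=1 W=3
Step 3 [NS]: N:empty,E:wait,S:car6-GO,W:wait | queues: N=0 E=0 S=0 W=3
Step 4 [NS]: N:empty,E:wait,S:empty,W:wait | queues: N=0 E=0 S=0 W=3
Step 5 [EW]: N:wait,E:empty,S:wait,W:car4-GO | queues: N=0 E=0 S=0 W=2
Step 6 [EW]: N:wait,E:empty,S:wait,W:car7-GO | queues: N=0 E=0 S=0 W=1
Step 7 [EW]: N:wait,E:empty,S:wait,W:car8-GO | queues: N=0 E=0 S=0 W=0

N: empty
E: empty
S: empty
W: empty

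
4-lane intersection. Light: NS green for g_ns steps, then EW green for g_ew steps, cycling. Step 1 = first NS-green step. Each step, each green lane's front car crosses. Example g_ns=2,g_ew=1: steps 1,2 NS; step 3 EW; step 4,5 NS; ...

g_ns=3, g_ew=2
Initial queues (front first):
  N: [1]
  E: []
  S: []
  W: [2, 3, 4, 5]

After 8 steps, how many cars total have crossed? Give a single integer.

Answer: 3

Derivation:
Step 1 [NS]: N:car1-GO,E:wait,S:empty,W:wait | queues: N=0 E=0 S=0 W=4
Step 2 [NS]: N:empty,E:wait,S:empty,W:wait | queues: N=0 E=0 S=0 W=4
Step 3 [NS]: N:empty,E:wait,S:empty,W:wait | queues: N=0 E=0 S=0 W=4
Step 4 [EW]: N:wait,E:empty,S:wait,W:car2-GO | queues: N=0 E=0 S=0 W=3
Step 5 [EW]: N:wait,E:empty,S:wait,W:car3-GO | queues: N=0 E=0 S=0 W=2
Step 6 [NS]: N:empty,E:wait,S:empty,W:wait | queues: N=0 E=0 S=0 W=2
Step 7 [NS]: N:empty,E:wait,S:empty,W:wait | queues: N=0 E=0 S=0 W=2
Step 8 [NS]: N:empty,E:wait,S:empty,W:wait | queues: N=0 E=0 S=0 W=2
Cars crossed by step 8: 3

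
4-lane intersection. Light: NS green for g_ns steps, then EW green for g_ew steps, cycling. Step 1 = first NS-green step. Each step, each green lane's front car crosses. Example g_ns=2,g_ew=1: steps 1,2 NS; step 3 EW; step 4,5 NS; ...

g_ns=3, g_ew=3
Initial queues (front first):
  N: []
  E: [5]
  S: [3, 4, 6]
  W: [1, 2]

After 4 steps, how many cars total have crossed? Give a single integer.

Answer: 5

Derivation:
Step 1 [NS]: N:empty,E:wait,S:car3-GO,W:wait | queues: N=0 E=1 S=2 W=2
Step 2 [NS]: N:empty,E:wait,S:car4-GO,W:wait | queues: N=0 E=1 S=1 W=2
Step 3 [NS]: N:empty,E:wait,S:car6-GO,W:wait | queues: N=0 E=1 S=0 W=2
Step 4 [EW]: N:wait,E:car5-GO,S:wait,W:car1-GO | queues: N=0 E=0 S=0 W=1
Cars crossed by step 4: 5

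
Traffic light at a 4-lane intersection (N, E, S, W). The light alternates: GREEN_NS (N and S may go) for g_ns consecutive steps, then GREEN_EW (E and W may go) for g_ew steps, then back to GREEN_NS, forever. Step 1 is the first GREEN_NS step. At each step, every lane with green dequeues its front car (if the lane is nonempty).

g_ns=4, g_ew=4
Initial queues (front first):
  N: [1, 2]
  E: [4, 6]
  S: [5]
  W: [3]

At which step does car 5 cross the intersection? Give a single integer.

Step 1 [NS]: N:car1-GO,E:wait,S:car5-GO,W:wait | queues: N=1 E=2 S=0 W=1
Step 2 [NS]: N:car2-GO,E:wait,S:empty,W:wait | queues: N=0 E=2 S=0 W=1
Step 3 [NS]: N:empty,E:wait,S:empty,W:wait | queues: N=0 E=2 S=0 W=1
Step 4 [NS]: N:empty,E:wait,S:empty,W:wait | queues: N=0 E=2 S=0 W=1
Step 5 [EW]: N:wait,E:car4-GO,S:wait,W:car3-GO | queues: N=0 E=1 S=0 W=0
Step 6 [EW]: N:wait,E:car6-GO,S:wait,W:empty | queues: N=0 E=0 S=0 W=0
Car 5 crosses at step 1

1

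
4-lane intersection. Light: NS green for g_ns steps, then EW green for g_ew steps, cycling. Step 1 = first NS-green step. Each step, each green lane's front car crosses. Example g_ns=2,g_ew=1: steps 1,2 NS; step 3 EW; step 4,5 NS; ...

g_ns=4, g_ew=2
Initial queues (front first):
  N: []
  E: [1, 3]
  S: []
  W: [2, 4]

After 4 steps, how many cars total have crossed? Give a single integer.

Step 1 [NS]: N:empty,E:wait,S:empty,W:wait | queues: N=0 E=2 S=0 W=2
Step 2 [NS]: N:empty,E:wait,S:empty,W:wait | queues: N=0 E=2 S=0 W=2
Step 3 [NS]: N:empty,E:wait,S:empty,W:wait | queues: N=0 E=2 S=0 W=2
Step 4 [NS]: N:empty,E:wait,S:empty,W:wait | queues: N=0 E=2 S=0 W=2
Cars crossed by step 4: 0

Answer: 0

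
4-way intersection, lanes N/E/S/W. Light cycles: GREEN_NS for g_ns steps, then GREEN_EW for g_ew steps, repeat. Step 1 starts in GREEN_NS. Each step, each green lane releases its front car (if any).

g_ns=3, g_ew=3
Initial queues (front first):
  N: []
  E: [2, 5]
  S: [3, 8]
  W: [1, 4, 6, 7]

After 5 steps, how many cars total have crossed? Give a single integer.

Answer: 6

Derivation:
Step 1 [NS]: N:empty,E:wait,S:car3-GO,W:wait | queues: N=0 E=2 S=1 W=4
Step 2 [NS]: N:empty,E:wait,S:car8-GO,W:wait | queues: N=0 E=2 S=0 W=4
Step 3 [NS]: N:empty,E:wait,S:empty,W:wait | queues: N=0 E=2 S=0 W=4
Step 4 [EW]: N:wait,E:car2-GO,S:wait,W:car1-GO | queues: N=0 E=1 S=0 W=3
Step 5 [EW]: N:wait,E:car5-GO,S:wait,W:car4-GO | queues: N=0 E=0 S=0 W=2
Cars crossed by step 5: 6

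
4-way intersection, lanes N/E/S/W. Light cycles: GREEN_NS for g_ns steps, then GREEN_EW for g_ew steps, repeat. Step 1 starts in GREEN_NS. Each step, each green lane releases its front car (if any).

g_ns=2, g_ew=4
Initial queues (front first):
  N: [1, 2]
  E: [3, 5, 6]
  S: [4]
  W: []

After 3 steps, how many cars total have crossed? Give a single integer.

Step 1 [NS]: N:car1-GO,E:wait,S:car4-GO,W:wait | queues: N=1 E=3 S=0 W=0
Step 2 [NS]: N:car2-GO,E:wait,S:empty,W:wait | queues: N=0 E=3 S=0 W=0
Step 3 [EW]: N:wait,E:car3-GO,S:wait,W:empty | queues: N=0 E=2 S=0 W=0
Cars crossed by step 3: 4

Answer: 4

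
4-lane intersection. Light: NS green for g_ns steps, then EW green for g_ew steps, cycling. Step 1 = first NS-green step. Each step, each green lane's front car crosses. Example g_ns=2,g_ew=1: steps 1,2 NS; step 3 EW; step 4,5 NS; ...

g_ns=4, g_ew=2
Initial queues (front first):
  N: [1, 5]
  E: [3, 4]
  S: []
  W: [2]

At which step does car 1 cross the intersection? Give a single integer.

Step 1 [NS]: N:car1-GO,E:wait,S:empty,W:wait | queues: N=1 E=2 S=0 W=1
Step 2 [NS]: N:car5-GO,E:wait,S:empty,W:wait | queues: N=0 E=2 S=0 W=1
Step 3 [NS]: N:empty,E:wait,S:empty,W:wait | queues: N=0 E=2 S=0 W=1
Step 4 [NS]: N:empty,E:wait,S:empty,W:wait | queues: N=0 E=2 S=0 W=1
Step 5 [EW]: N:wait,E:car3-GO,S:wait,W:car2-GO | queues: N=0 E=1 S=0 W=0
Step 6 [EW]: N:wait,E:car4-GO,S:wait,W:empty | queues: N=0 E=0 S=0 W=0
Car 1 crosses at step 1

1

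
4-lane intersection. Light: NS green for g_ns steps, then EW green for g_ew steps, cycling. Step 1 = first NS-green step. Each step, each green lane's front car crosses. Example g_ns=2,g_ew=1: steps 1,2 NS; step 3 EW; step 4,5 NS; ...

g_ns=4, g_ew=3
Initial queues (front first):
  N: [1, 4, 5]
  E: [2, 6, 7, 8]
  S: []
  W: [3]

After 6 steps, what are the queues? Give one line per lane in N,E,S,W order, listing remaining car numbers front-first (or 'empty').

Step 1 [NS]: N:car1-GO,E:wait,S:empty,W:wait | queues: N=2 E=4 S=0 W=1
Step 2 [NS]: N:car4-GO,E:wait,S:empty,W:wait | queues: N=1 E=4 S=0 W=1
Step 3 [NS]: N:car5-GO,E:wait,S:empty,W:wait | queues: N=0 E=4 S=0 W=1
Step 4 [NS]: N:empty,E:wait,S:empty,W:wait | queues: N=0 E=4 S=0 W=1
Step 5 [EW]: N:wait,E:car2-GO,S:wait,W:car3-GO | queues: N=0 E=3 S=0 W=0
Step 6 [EW]: N:wait,E:car6-GO,S:wait,W:empty | queues: N=0 E=2 S=0 W=0

N: empty
E: 7 8
S: empty
W: empty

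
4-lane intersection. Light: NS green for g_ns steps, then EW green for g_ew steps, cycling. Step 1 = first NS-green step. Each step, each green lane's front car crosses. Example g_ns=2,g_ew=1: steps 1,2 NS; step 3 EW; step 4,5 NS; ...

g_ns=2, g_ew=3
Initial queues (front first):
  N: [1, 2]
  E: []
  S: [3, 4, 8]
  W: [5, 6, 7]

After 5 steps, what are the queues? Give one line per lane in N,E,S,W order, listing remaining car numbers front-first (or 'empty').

Step 1 [NS]: N:car1-GO,E:wait,S:car3-GO,W:wait | queues: N=1 E=0 S=2 W=3
Step 2 [NS]: N:car2-GO,E:wait,S:car4-GO,W:wait | queues: N=0 E=0 S=1 W=3
Step 3 [EW]: N:wait,E:empty,S:wait,W:car5-GO | queues: N=0 E=0 S=1 W=2
Step 4 [EW]: N:wait,E:empty,S:wait,W:car6-GO | queues: N=0 E=0 S=1 W=1
Step 5 [EW]: N:wait,E:empty,S:wait,W:car7-GO | queues: N=0 E=0 S=1 W=0

N: empty
E: empty
S: 8
W: empty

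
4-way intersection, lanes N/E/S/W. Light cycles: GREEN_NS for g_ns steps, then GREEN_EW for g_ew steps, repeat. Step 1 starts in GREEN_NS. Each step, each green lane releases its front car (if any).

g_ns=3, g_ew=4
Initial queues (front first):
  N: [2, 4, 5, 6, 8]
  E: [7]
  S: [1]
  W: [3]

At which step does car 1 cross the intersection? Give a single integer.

Step 1 [NS]: N:car2-GO,E:wait,S:car1-GO,W:wait | queues: N=4 E=1 S=0 W=1
Step 2 [NS]: N:car4-GO,E:wait,S:empty,W:wait | queues: N=3 E=1 S=0 W=1
Step 3 [NS]: N:car5-GO,E:wait,S:empty,W:wait | queues: N=2 E=1 S=0 W=1
Step 4 [EW]: N:wait,E:car7-GO,S:wait,W:car3-GO | queues: N=2 E=0 S=0 W=0
Step 5 [EW]: N:wait,E:empty,S:wait,W:empty | queues: N=2 E=0 S=0 W=0
Step 6 [EW]: N:wait,E:empty,S:wait,W:empty | queues: N=2 E=0 S=0 W=0
Step 7 [EW]: N:wait,E:empty,S:wait,W:empty | queues: N=2 E=0 S=0 W=0
Step 8 [NS]: N:car6-GO,E:wait,S:empty,W:wait | queues: N=1 E=0 S=0 W=0
Step 9 [NS]: N:car8-GO,E:wait,S:empty,W:wait | queues: N=0 E=0 S=0 W=0
Car 1 crosses at step 1

1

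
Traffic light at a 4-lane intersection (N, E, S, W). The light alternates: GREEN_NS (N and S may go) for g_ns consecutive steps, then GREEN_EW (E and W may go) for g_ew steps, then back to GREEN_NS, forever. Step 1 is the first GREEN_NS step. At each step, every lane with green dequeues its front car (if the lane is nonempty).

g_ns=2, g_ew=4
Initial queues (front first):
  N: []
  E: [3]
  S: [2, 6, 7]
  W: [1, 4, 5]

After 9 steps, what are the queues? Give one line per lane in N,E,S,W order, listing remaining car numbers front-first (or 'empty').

Step 1 [NS]: N:empty,E:wait,S:car2-GO,W:wait | queues: N=0 E=1 S=2 W=3
Step 2 [NS]: N:empty,E:wait,S:car6-GO,W:wait | queues: N=0 E=1 S=1 W=3
Step 3 [EW]: N:wait,E:car3-GO,S:wait,W:car1-GO | queues: N=0 E=0 S=1 W=2
Step 4 [EW]: N:wait,E:empty,S:wait,W:car4-GO | queues: N=0 E=0 S=1 W=1
Step 5 [EW]: N:wait,E:empty,S:wait,W:car5-GO | queues: N=0 E=0 S=1 W=0
Step 6 [EW]: N:wait,E:empty,S:wait,W:empty | queues: N=0 E=0 S=1 W=0
Step 7 [NS]: N:empty,E:wait,S:car7-GO,W:wait | queues: N=0 E=0 S=0 W=0

N: empty
E: empty
S: empty
W: empty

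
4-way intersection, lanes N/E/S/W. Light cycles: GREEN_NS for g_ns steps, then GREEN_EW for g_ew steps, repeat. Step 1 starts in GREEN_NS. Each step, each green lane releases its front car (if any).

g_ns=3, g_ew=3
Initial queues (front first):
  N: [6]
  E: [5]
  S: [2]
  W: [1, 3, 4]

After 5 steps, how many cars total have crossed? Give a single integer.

Step 1 [NS]: N:car6-GO,E:wait,S:car2-GO,W:wait | queues: N=0 E=1 S=0 W=3
Step 2 [NS]: N:empty,E:wait,S:empty,W:wait | queues: N=0 E=1 S=0 W=3
Step 3 [NS]: N:empty,E:wait,S:empty,W:wait | queues: N=0 E=1 S=0 W=3
Step 4 [EW]: N:wait,E:car5-GO,S:wait,W:car1-GO | queues: N=0 E=0 S=0 W=2
Step 5 [EW]: N:wait,E:empty,S:wait,W:car3-GO | queues: N=0 E=0 S=0 W=1
Cars crossed by step 5: 5

Answer: 5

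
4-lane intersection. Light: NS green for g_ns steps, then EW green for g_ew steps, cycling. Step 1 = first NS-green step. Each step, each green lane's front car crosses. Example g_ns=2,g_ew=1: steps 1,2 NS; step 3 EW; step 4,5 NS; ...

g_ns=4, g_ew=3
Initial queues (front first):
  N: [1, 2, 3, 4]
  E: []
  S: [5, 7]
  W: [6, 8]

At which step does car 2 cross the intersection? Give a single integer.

Step 1 [NS]: N:car1-GO,E:wait,S:car5-GO,W:wait | queues: N=3 E=0 S=1 W=2
Step 2 [NS]: N:car2-GO,E:wait,S:car7-GO,W:wait | queues: N=2 E=0 S=0 W=2
Step 3 [NS]: N:car3-GO,E:wait,S:empty,W:wait | queues: N=1 E=0 S=0 W=2
Step 4 [NS]: N:car4-GO,E:wait,S:empty,W:wait | queues: N=0 E=0 S=0 W=2
Step 5 [EW]: N:wait,E:empty,S:wait,W:car6-GO | queues: N=0 E=0 S=0 W=1
Step 6 [EW]: N:wait,E:empty,S:wait,W:car8-GO | queues: N=0 E=0 S=0 W=0
Car 2 crosses at step 2

2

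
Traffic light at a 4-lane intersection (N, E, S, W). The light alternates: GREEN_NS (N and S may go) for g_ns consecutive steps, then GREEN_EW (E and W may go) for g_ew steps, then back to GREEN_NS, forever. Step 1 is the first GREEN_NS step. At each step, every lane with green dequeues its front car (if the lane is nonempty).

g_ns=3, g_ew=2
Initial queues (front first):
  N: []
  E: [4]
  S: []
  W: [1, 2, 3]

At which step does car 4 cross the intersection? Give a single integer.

Step 1 [NS]: N:empty,E:wait,S:empty,W:wait | queues: N=0 E=1 S=0 W=3
Step 2 [NS]: N:empty,E:wait,S:empty,W:wait | queues: N=0 E=1 S=0 W=3
Step 3 [NS]: N:empty,E:wait,S:empty,W:wait | queues: N=0 E=1 S=0 W=3
Step 4 [EW]: N:wait,E:car4-GO,S:wait,W:car1-GO | queues: N=0 E=0 S=0 W=2
Step 5 [EW]: N:wait,E:empty,S:wait,W:car2-GO | queues: N=0 E=0 S=0 W=1
Step 6 [NS]: N:empty,E:wait,S:empty,W:wait | queues: N=0 E=0 S=0 W=1
Step 7 [NS]: N:empty,E:wait,S:empty,W:wait | queues: N=0 E=0 S=0 W=1
Step 8 [NS]: N:empty,E:wait,S:empty,W:wait | queues: N=0 E=0 S=0 W=1
Step 9 [EW]: N:wait,E:empty,S:wait,W:car3-GO | queues: N=0 E=0 S=0 W=0
Car 4 crosses at step 4

4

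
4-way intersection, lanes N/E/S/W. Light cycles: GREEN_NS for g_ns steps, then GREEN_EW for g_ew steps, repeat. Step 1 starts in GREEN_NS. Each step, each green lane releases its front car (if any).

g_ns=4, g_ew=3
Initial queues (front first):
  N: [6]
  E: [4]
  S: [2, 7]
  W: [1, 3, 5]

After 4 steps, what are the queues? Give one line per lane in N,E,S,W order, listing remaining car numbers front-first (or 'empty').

Step 1 [NS]: N:car6-GO,E:wait,S:car2-GO,W:wait | queues: N=0 E=1 S=1 W=3
Step 2 [NS]: N:empty,E:wait,S:car7-GO,W:wait | queues: N=0 E=1 S=0 W=3
Step 3 [NS]: N:empty,E:wait,S:empty,W:wait | queues: N=0 E=1 S=0 W=3
Step 4 [NS]: N:empty,E:wait,S:empty,W:wait | queues: N=0 E=1 S=0 W=3

N: empty
E: 4
S: empty
W: 1 3 5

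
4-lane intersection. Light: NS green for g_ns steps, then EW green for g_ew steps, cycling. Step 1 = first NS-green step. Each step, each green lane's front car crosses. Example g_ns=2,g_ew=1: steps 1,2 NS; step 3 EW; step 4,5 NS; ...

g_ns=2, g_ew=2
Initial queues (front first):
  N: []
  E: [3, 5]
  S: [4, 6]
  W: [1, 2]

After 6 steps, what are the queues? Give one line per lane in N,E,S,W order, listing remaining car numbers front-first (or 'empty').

Step 1 [NS]: N:empty,E:wait,S:car4-GO,W:wait | queues: N=0 E=2 S=1 W=2
Step 2 [NS]: N:empty,E:wait,S:car6-GO,W:wait | queues: N=0 E=2 S=0 W=2
Step 3 [EW]: N:wait,E:car3-GO,S:wait,W:car1-GO | queues: N=0 E=1 S=0 W=1
Step 4 [EW]: N:wait,E:car5-GO,S:wait,W:car2-GO | queues: N=0 E=0 S=0 W=0

N: empty
E: empty
S: empty
W: empty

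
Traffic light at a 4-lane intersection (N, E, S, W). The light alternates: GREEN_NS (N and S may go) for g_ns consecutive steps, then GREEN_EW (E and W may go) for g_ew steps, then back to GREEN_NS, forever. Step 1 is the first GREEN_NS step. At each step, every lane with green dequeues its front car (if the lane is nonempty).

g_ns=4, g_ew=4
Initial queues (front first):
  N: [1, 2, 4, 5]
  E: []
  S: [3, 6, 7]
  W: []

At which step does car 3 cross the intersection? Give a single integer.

Step 1 [NS]: N:car1-GO,E:wait,S:car3-GO,W:wait | queues: N=3 E=0 S=2 W=0
Step 2 [NS]: N:car2-GO,E:wait,S:car6-GO,W:wait | queues: N=2 E=0 S=1 W=0
Step 3 [NS]: N:car4-GO,E:wait,S:car7-GO,W:wait | queues: N=1 E=0 S=0 W=0
Step 4 [NS]: N:car5-GO,E:wait,S:empty,W:wait | queues: N=0 E=0 S=0 W=0
Car 3 crosses at step 1

1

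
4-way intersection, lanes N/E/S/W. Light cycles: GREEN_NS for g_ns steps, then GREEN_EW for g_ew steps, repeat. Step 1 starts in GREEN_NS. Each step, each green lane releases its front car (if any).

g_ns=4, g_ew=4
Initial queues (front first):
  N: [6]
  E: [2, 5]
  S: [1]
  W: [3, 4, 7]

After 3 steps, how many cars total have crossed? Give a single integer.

Step 1 [NS]: N:car6-GO,E:wait,S:car1-GO,W:wait | queues: N=0 E=2 S=0 W=3
Step 2 [NS]: N:empty,E:wait,S:empty,W:wait | queues: N=0 E=2 S=0 W=3
Step 3 [NS]: N:empty,E:wait,S:empty,W:wait | queues: N=0 E=2 S=0 W=3
Cars crossed by step 3: 2

Answer: 2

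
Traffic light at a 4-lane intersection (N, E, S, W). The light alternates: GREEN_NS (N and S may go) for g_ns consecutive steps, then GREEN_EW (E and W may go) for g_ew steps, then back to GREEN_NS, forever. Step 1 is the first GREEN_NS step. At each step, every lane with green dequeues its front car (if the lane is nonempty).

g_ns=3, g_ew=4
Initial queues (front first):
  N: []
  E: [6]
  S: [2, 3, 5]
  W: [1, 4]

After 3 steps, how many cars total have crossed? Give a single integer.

Answer: 3

Derivation:
Step 1 [NS]: N:empty,E:wait,S:car2-GO,W:wait | queues: N=0 E=1 S=2 W=2
Step 2 [NS]: N:empty,E:wait,S:car3-GO,W:wait | queues: N=0 E=1 S=1 W=2
Step 3 [NS]: N:empty,E:wait,S:car5-GO,W:wait | queues: N=0 E=1 S=0 W=2
Cars crossed by step 3: 3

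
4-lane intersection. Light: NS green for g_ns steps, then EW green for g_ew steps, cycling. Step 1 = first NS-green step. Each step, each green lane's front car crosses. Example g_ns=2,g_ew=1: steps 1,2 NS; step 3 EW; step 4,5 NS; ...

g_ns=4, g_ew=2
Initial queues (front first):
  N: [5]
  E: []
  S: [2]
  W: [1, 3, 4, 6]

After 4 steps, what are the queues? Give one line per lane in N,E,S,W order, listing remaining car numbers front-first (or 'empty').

Step 1 [NS]: N:car5-GO,E:wait,S:car2-GO,W:wait | queues: N=0 E=0 S=0 W=4
Step 2 [NS]: N:empty,E:wait,S:empty,W:wait | queues: N=0 E=0 S=0 W=4
Step 3 [NS]: N:empty,E:wait,S:empty,W:wait | queues: N=0 E=0 S=0 W=4
Step 4 [NS]: N:empty,E:wait,S:empty,W:wait | queues: N=0 E=0 S=0 W=4

N: empty
E: empty
S: empty
W: 1 3 4 6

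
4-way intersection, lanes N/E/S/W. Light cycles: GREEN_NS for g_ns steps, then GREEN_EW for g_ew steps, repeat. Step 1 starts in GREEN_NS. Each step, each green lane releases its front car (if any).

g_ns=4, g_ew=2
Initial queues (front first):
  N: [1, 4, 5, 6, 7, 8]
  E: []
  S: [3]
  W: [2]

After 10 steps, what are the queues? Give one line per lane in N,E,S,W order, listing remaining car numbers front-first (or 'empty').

Step 1 [NS]: N:car1-GO,E:wait,S:car3-GO,W:wait | queues: N=5 E=0 S=0 W=1
Step 2 [NS]: N:car4-GO,E:wait,S:empty,W:wait | queues: N=4 E=0 S=0 W=1
Step 3 [NS]: N:car5-GO,E:wait,S:empty,W:wait | queues: N=3 E=0 S=0 W=1
Step 4 [NS]: N:car6-GO,E:wait,S:empty,W:wait | queues: N=2 E=0 S=0 W=1
Step 5 [EW]: N:wait,E:empty,S:wait,W:car2-GO | queues: N=2 E=0 S=0 W=0
Step 6 [EW]: N:wait,E:empty,S:wait,W:empty | queues: N=2 E=0 S=0 W=0
Step 7 [NS]: N:car7-GO,E:wait,S:empty,W:wait | queues: N=1 E=0 S=0 W=0
Step 8 [NS]: N:car8-GO,E:wait,S:empty,W:wait | queues: N=0 E=0 S=0 W=0

N: empty
E: empty
S: empty
W: empty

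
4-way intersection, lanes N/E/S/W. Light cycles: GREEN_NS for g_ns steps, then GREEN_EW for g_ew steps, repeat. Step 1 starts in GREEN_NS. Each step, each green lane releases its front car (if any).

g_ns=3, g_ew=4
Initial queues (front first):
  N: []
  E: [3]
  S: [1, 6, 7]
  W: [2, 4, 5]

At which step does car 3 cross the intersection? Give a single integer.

Step 1 [NS]: N:empty,E:wait,S:car1-GO,W:wait | queues: N=0 E=1 S=2 W=3
Step 2 [NS]: N:empty,E:wait,S:car6-GO,W:wait | queues: N=0 E=1 S=1 W=3
Step 3 [NS]: N:empty,E:wait,S:car7-GO,W:wait | queues: N=0 E=1 S=0 W=3
Step 4 [EW]: N:wait,E:car3-GO,S:wait,W:car2-GO | queues: N=0 E=0 S=0 W=2
Step 5 [EW]: N:wait,E:empty,S:wait,W:car4-GO | queues: N=0 E=0 S=0 W=1
Step 6 [EW]: N:wait,E:empty,S:wait,W:car5-GO | queues: N=0 E=0 S=0 W=0
Car 3 crosses at step 4

4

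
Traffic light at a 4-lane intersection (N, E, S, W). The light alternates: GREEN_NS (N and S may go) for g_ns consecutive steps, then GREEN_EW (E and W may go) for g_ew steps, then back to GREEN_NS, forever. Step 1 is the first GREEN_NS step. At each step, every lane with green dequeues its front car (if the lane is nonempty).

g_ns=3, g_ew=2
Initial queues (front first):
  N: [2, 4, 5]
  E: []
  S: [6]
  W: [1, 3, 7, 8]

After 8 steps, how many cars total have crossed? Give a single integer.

Step 1 [NS]: N:car2-GO,E:wait,S:car6-GO,W:wait | queues: N=2 E=0 S=0 W=4
Step 2 [NS]: N:car4-GO,E:wait,S:empty,W:wait | queues: N=1 E=0 S=0 W=4
Step 3 [NS]: N:car5-GO,E:wait,S:empty,W:wait | queues: N=0 E=0 S=0 W=4
Step 4 [EW]: N:wait,E:empty,S:wait,W:car1-GO | queues: N=0 E=0 S=0 W=3
Step 5 [EW]: N:wait,E:empty,S:wait,W:car3-GO | queues: N=0 E=0 S=0 W=2
Step 6 [NS]: N:empty,E:wait,S:empty,W:wait | queues: N=0 E=0 S=0 W=2
Step 7 [NS]: N:empty,E:wait,S:empty,W:wait | queues: N=0 E=0 S=0 W=2
Step 8 [NS]: N:empty,E:wait,S:empty,W:wait | queues: N=0 E=0 S=0 W=2
Cars crossed by step 8: 6

Answer: 6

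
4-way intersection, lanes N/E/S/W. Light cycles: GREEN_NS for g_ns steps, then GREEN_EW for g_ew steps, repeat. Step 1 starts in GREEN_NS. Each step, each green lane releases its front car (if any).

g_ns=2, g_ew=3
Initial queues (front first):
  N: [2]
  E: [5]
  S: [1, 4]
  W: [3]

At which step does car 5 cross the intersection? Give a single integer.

Step 1 [NS]: N:car2-GO,E:wait,S:car1-GO,W:wait | queues: N=0 E=1 S=1 W=1
Step 2 [NS]: N:empty,E:wait,S:car4-GO,W:wait | queues: N=0 E=1 S=0 W=1
Step 3 [EW]: N:wait,E:car5-GO,S:wait,W:car3-GO | queues: N=0 E=0 S=0 W=0
Car 5 crosses at step 3

3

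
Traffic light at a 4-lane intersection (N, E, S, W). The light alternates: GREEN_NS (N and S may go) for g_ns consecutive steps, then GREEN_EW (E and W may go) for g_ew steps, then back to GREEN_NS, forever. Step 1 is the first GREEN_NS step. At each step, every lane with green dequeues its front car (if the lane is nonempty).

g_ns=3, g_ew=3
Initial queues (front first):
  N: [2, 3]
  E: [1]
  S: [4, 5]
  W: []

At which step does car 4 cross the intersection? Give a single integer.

Step 1 [NS]: N:car2-GO,E:wait,S:car4-GO,W:wait | queues: N=1 E=1 S=1 W=0
Step 2 [NS]: N:car3-GO,E:wait,S:car5-GO,W:wait | queues: N=0 E=1 S=0 W=0
Step 3 [NS]: N:empty,E:wait,S:empty,W:wait | queues: N=0 E=1 S=0 W=0
Step 4 [EW]: N:wait,E:car1-GO,S:wait,W:empty | queues: N=0 E=0 S=0 W=0
Car 4 crosses at step 1

1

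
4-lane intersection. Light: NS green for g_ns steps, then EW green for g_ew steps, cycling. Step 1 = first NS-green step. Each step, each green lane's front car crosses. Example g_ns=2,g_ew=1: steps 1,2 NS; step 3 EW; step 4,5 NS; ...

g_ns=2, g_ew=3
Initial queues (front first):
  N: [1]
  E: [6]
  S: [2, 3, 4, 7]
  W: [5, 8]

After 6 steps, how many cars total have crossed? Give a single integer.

Answer: 7

Derivation:
Step 1 [NS]: N:car1-GO,E:wait,S:car2-GO,W:wait | queues: N=0 E=1 S=3 W=2
Step 2 [NS]: N:empty,E:wait,S:car3-GO,W:wait | queues: N=0 E=1 S=2 W=2
Step 3 [EW]: N:wait,E:car6-GO,S:wait,W:car5-GO | queues: N=0 E=0 S=2 W=1
Step 4 [EW]: N:wait,E:empty,S:wait,W:car8-GO | queues: N=0 E=0 S=2 W=0
Step 5 [EW]: N:wait,E:empty,S:wait,W:empty | queues: N=0 E=0 S=2 W=0
Step 6 [NS]: N:empty,E:wait,S:car4-GO,W:wait | queues: N=0 E=0 S=1 W=0
Cars crossed by step 6: 7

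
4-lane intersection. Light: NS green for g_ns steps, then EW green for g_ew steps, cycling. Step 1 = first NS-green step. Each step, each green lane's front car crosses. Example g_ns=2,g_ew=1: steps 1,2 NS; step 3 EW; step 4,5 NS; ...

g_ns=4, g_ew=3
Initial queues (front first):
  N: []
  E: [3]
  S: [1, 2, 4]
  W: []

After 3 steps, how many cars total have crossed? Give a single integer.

Step 1 [NS]: N:empty,E:wait,S:car1-GO,W:wait | queues: N=0 E=1 S=2 W=0
Step 2 [NS]: N:empty,E:wait,S:car2-GO,W:wait | queues: N=0 E=1 S=1 W=0
Step 3 [NS]: N:empty,E:wait,S:car4-GO,W:wait | queues: N=0 E=1 S=0 W=0
Cars crossed by step 3: 3

Answer: 3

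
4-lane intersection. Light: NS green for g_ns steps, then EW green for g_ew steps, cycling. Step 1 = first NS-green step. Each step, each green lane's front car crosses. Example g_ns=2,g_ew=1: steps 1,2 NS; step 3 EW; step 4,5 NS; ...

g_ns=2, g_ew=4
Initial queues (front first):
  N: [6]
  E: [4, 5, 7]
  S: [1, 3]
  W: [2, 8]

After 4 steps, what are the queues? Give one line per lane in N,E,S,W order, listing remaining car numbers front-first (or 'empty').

Step 1 [NS]: N:car6-GO,E:wait,S:car1-GO,W:wait | queues: N=0 E=3 S=1 W=2
Step 2 [NS]: N:empty,E:wait,S:car3-GO,W:wait | queues: N=0 E=3 S=0 W=2
Step 3 [EW]: N:wait,E:car4-GO,S:wait,W:car2-GO | queues: N=0 E=2 S=0 W=1
Step 4 [EW]: N:wait,E:car5-GO,S:wait,W:car8-GO | queues: N=0 E=1 S=0 W=0

N: empty
E: 7
S: empty
W: empty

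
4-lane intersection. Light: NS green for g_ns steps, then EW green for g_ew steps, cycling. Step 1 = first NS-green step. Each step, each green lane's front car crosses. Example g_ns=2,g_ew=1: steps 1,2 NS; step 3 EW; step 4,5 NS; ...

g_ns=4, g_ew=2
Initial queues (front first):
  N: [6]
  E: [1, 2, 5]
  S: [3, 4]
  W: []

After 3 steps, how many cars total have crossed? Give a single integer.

Step 1 [NS]: N:car6-GO,E:wait,S:car3-GO,W:wait | queues: N=0 E=3 S=1 W=0
Step 2 [NS]: N:empty,E:wait,S:car4-GO,W:wait | queues: N=0 E=3 S=0 W=0
Step 3 [NS]: N:empty,E:wait,S:empty,W:wait | queues: N=0 E=3 S=0 W=0
Cars crossed by step 3: 3

Answer: 3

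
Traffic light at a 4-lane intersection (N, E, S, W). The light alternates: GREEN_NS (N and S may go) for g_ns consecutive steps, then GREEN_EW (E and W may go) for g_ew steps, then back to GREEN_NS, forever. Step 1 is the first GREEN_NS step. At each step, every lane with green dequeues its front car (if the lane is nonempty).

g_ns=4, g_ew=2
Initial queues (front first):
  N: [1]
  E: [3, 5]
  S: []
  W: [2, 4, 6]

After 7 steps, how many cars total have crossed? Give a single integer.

Step 1 [NS]: N:car1-GO,E:wait,S:empty,W:wait | queues: N=0 E=2 S=0 W=3
Step 2 [NS]: N:empty,E:wait,S:empty,W:wait | queues: N=0 E=2 S=0 W=3
Step 3 [NS]: N:empty,E:wait,S:empty,W:wait | queues: N=0 E=2 S=0 W=3
Step 4 [NS]: N:empty,E:wait,S:empty,W:wait | queues: N=0 E=2 S=0 W=3
Step 5 [EW]: N:wait,E:car3-GO,S:wait,W:car2-GO | queues: N=0 E=1 S=0 W=2
Step 6 [EW]: N:wait,E:car5-GO,S:wait,W:car4-GO | queues: N=0 E=0 S=0 W=1
Step 7 [NS]: N:empty,E:wait,S:empty,W:wait | queues: N=0 E=0 S=0 W=1
Cars crossed by step 7: 5

Answer: 5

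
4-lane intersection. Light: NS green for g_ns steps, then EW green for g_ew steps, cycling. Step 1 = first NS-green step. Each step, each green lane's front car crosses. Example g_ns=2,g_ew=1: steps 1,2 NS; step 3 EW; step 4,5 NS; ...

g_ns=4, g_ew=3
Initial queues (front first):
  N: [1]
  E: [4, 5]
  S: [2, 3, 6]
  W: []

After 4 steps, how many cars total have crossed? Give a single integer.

Step 1 [NS]: N:car1-GO,E:wait,S:car2-GO,W:wait | queues: N=0 E=2 S=2 W=0
Step 2 [NS]: N:empty,E:wait,S:car3-GO,W:wait | queues: N=0 E=2 S=1 W=0
Step 3 [NS]: N:empty,E:wait,S:car6-GO,W:wait | queues: N=0 E=2 S=0 W=0
Step 4 [NS]: N:empty,E:wait,S:empty,W:wait | queues: N=0 E=2 S=0 W=0
Cars crossed by step 4: 4

Answer: 4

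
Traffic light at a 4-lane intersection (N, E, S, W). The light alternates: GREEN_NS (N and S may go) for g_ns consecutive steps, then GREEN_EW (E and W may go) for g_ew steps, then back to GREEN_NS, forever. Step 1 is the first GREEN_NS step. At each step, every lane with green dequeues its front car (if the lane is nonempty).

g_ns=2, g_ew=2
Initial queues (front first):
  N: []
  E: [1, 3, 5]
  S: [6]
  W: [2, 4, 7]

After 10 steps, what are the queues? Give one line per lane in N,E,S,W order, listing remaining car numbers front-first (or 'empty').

Step 1 [NS]: N:empty,E:wait,S:car6-GO,W:wait | queues: N=0 E=3 S=0 W=3
Step 2 [NS]: N:empty,E:wait,S:empty,W:wait | queues: N=0 E=3 S=0 W=3
Step 3 [EW]: N:wait,E:car1-GO,S:wait,W:car2-GO | queues: N=0 E=2 S=0 W=2
Step 4 [EW]: N:wait,E:car3-GO,S:wait,W:car4-GO | queues: N=0 E=1 S=0 W=1
Step 5 [NS]: N:empty,E:wait,S:empty,W:wait | queues: N=0 E=1 S=0 W=1
Step 6 [NS]: N:empty,E:wait,S:empty,W:wait | queues: N=0 E=1 S=0 W=1
Step 7 [EW]: N:wait,E:car5-GO,S:wait,W:car7-GO | queues: N=0 E=0 S=0 W=0

N: empty
E: empty
S: empty
W: empty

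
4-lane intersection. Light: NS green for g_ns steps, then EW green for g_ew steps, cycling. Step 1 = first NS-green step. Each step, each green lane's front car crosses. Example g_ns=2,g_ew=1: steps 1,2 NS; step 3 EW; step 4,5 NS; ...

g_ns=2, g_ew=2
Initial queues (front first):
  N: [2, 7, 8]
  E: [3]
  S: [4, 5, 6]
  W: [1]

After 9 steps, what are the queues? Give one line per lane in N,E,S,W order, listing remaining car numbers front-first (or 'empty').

Step 1 [NS]: N:car2-GO,E:wait,S:car4-GO,W:wait | queues: N=2 E=1 S=2 W=1
Step 2 [NS]: N:car7-GO,E:wait,S:car5-GO,W:wait | queues: N=1 E=1 S=1 W=1
Step 3 [EW]: N:wait,E:car3-GO,S:wait,W:car1-GO | queues: N=1 E=0 S=1 W=0
Step 4 [EW]: N:wait,E:empty,S:wait,W:empty | queues: N=1 E=0 S=1 W=0
Step 5 [NS]: N:car8-GO,E:wait,S:car6-GO,W:wait | queues: N=0 E=0 S=0 W=0

N: empty
E: empty
S: empty
W: empty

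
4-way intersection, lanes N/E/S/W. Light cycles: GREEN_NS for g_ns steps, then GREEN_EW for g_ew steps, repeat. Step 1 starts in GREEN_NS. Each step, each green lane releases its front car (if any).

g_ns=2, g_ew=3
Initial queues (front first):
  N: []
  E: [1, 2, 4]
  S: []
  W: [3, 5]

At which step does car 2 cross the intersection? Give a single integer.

Step 1 [NS]: N:empty,E:wait,S:empty,W:wait | queues: N=0 E=3 S=0 W=2
Step 2 [NS]: N:empty,E:wait,S:empty,W:wait | queues: N=0 E=3 S=0 W=2
Step 3 [EW]: N:wait,E:car1-GO,S:wait,W:car3-GO | queues: N=0 E=2 S=0 W=1
Step 4 [EW]: N:wait,E:car2-GO,S:wait,W:car5-GO | queues: N=0 E=1 S=0 W=0
Step 5 [EW]: N:wait,E:car4-GO,S:wait,W:empty | queues: N=0 E=0 S=0 W=0
Car 2 crosses at step 4

4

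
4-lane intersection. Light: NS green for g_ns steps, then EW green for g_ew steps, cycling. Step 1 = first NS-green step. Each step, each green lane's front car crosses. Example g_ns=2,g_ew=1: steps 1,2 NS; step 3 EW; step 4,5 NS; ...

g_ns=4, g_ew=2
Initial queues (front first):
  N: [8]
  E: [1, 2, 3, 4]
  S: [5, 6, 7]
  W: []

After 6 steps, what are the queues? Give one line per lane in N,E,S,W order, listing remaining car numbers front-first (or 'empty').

Step 1 [NS]: N:car8-GO,E:wait,S:car5-GO,W:wait | queues: N=0 E=4 S=2 W=0
Step 2 [NS]: N:empty,E:wait,S:car6-GO,W:wait | queues: N=0 E=4 S=1 W=0
Step 3 [NS]: N:empty,E:wait,S:car7-GO,W:wait | queues: N=0 E=4 S=0 W=0
Step 4 [NS]: N:empty,E:wait,S:empty,W:wait | queues: N=0 E=4 S=0 W=0
Step 5 [EW]: N:wait,E:car1-GO,S:wait,W:empty | queues: N=0 E=3 S=0 W=0
Step 6 [EW]: N:wait,E:car2-GO,S:wait,W:empty | queues: N=0 E=2 S=0 W=0

N: empty
E: 3 4
S: empty
W: empty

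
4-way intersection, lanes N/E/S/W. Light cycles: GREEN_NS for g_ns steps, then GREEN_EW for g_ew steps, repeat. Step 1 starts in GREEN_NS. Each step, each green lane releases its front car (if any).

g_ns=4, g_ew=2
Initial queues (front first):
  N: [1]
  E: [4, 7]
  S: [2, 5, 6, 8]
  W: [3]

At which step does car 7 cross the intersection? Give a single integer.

Step 1 [NS]: N:car1-GO,E:wait,S:car2-GO,W:wait | queues: N=0 E=2 S=3 W=1
Step 2 [NS]: N:empty,E:wait,S:car5-GO,W:wait | queues: N=0 E=2 S=2 W=1
Step 3 [NS]: N:empty,E:wait,S:car6-GO,W:wait | queues: N=0 E=2 S=1 W=1
Step 4 [NS]: N:empty,E:wait,S:car8-GO,W:wait | queues: N=0 E=2 S=0 W=1
Step 5 [EW]: N:wait,E:car4-GO,S:wait,W:car3-GO | queues: N=0 E=1 S=0 W=0
Step 6 [EW]: N:wait,E:car7-GO,S:wait,W:empty | queues: N=0 E=0 S=0 W=0
Car 7 crosses at step 6

6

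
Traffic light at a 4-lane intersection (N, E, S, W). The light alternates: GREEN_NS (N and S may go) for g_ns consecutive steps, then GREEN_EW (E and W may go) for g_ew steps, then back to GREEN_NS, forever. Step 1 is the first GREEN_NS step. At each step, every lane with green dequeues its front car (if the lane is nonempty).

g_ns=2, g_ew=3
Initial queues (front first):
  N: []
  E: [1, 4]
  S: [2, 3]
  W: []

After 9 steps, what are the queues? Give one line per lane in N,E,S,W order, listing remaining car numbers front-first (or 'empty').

Step 1 [NS]: N:empty,E:wait,S:car2-GO,W:wait | queues: N=0 E=2 S=1 W=0
Step 2 [NS]: N:empty,E:wait,S:car3-GO,W:wait | queues: N=0 E=2 S=0 W=0
Step 3 [EW]: N:wait,E:car1-GO,S:wait,W:empty | queues: N=0 E=1 S=0 W=0
Step 4 [EW]: N:wait,E:car4-GO,S:wait,W:empty | queues: N=0 E=0 S=0 W=0

N: empty
E: empty
S: empty
W: empty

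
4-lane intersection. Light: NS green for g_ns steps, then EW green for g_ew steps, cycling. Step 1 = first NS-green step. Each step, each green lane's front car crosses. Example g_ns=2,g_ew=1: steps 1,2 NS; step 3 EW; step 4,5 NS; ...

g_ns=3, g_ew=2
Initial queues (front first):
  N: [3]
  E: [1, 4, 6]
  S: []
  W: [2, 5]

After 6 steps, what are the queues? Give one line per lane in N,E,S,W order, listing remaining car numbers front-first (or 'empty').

Step 1 [NS]: N:car3-GO,E:wait,S:empty,W:wait | queues: N=0 E=3 S=0 W=2
Step 2 [NS]: N:empty,E:wait,S:empty,W:wait | queues: N=0 E=3 S=0 W=2
Step 3 [NS]: N:empty,E:wait,S:empty,W:wait | queues: N=0 E=3 S=0 W=2
Step 4 [EW]: N:wait,E:car1-GO,S:wait,W:car2-GO | queues: N=0 E=2 S=0 W=1
Step 5 [EW]: N:wait,E:car4-GO,S:wait,W:car5-GO | queues: N=0 E=1 S=0 W=0
Step 6 [NS]: N:empty,E:wait,S:empty,W:wait | queues: N=0 E=1 S=0 W=0

N: empty
E: 6
S: empty
W: empty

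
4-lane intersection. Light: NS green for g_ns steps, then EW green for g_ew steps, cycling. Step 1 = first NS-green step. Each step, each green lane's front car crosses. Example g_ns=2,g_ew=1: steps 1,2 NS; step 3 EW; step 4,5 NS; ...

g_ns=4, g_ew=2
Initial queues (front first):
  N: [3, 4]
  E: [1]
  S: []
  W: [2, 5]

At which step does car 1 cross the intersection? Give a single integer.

Step 1 [NS]: N:car3-GO,E:wait,S:empty,W:wait | queues: N=1 E=1 S=0 W=2
Step 2 [NS]: N:car4-GO,E:wait,S:empty,W:wait | queues: N=0 E=1 S=0 W=2
Step 3 [NS]: N:empty,E:wait,S:empty,W:wait | queues: N=0 E=1 S=0 W=2
Step 4 [NS]: N:empty,E:wait,S:empty,W:wait | queues: N=0 E=1 S=0 W=2
Step 5 [EW]: N:wait,E:car1-GO,S:wait,W:car2-GO | queues: N=0 E=0 S=0 W=1
Step 6 [EW]: N:wait,E:empty,S:wait,W:car5-GO | queues: N=0 E=0 S=0 W=0
Car 1 crosses at step 5

5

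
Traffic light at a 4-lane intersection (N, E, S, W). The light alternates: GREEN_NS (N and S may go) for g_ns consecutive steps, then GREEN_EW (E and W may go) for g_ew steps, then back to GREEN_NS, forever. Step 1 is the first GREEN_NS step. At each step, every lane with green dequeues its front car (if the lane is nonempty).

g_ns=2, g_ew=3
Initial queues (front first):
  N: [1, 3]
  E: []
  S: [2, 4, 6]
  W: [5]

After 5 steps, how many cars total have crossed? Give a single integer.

Step 1 [NS]: N:car1-GO,E:wait,S:car2-GO,W:wait | queues: N=1 E=0 S=2 W=1
Step 2 [NS]: N:car3-GO,E:wait,S:car4-GO,W:wait | queues: N=0 E=0 S=1 W=1
Step 3 [EW]: N:wait,E:empty,S:wait,W:car5-GO | queues: N=0 E=0 S=1 W=0
Step 4 [EW]: N:wait,E:empty,S:wait,W:empty | queues: N=0 E=0 S=1 W=0
Step 5 [EW]: N:wait,E:empty,S:wait,W:empty | queues: N=0 E=0 S=1 W=0
Cars crossed by step 5: 5

Answer: 5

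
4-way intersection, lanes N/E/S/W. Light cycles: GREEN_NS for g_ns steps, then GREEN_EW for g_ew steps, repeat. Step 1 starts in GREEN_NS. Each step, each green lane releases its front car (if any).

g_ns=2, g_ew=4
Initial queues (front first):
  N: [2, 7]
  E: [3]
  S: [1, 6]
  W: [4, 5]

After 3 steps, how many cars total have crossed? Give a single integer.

Answer: 6

Derivation:
Step 1 [NS]: N:car2-GO,E:wait,S:car1-GO,W:wait | queues: N=1 E=1 S=1 W=2
Step 2 [NS]: N:car7-GO,E:wait,S:car6-GO,W:wait | queues: N=0 E=1 S=0 W=2
Step 3 [EW]: N:wait,E:car3-GO,S:wait,W:car4-GO | queues: N=0 E=0 S=0 W=1
Cars crossed by step 3: 6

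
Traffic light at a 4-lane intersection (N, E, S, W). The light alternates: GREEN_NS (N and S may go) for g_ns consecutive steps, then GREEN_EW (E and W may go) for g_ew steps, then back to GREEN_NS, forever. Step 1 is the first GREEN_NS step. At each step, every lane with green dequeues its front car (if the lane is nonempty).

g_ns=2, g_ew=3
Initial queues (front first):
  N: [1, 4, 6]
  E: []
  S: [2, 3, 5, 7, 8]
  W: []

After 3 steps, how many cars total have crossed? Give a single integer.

Answer: 4

Derivation:
Step 1 [NS]: N:car1-GO,E:wait,S:car2-GO,W:wait | queues: N=2 E=0 S=4 W=0
Step 2 [NS]: N:car4-GO,E:wait,S:car3-GO,W:wait | queues: N=1 E=0 S=3 W=0
Step 3 [EW]: N:wait,E:empty,S:wait,W:empty | queues: N=1 E=0 S=3 W=0
Cars crossed by step 3: 4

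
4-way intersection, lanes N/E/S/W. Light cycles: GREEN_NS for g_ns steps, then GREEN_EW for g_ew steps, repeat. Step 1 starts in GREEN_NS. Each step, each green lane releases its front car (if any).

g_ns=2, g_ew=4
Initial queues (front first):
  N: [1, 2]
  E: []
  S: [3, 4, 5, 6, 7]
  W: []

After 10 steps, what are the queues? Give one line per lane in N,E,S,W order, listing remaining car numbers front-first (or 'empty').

Step 1 [NS]: N:car1-GO,E:wait,S:car3-GO,W:wait | queues: N=1 E=0 S=4 W=0
Step 2 [NS]: N:car2-GO,E:wait,S:car4-GO,W:wait | queues: N=0 E=0 S=3 W=0
Step 3 [EW]: N:wait,E:empty,S:wait,W:empty | queues: N=0 E=0 S=3 W=0
Step 4 [EW]: N:wait,E:empty,S:wait,W:empty | queues: N=0 E=0 S=3 W=0
Step 5 [EW]: N:wait,E:empty,S:wait,W:empty | queues: N=0 E=0 S=3 W=0
Step 6 [EW]: N:wait,E:empty,S:wait,W:empty | queues: N=0 E=0 S=3 W=0
Step 7 [NS]: N:empty,E:wait,S:car5-GO,W:wait | queues: N=0 E=0 S=2 W=0
Step 8 [NS]: N:empty,E:wait,S:car6-GO,W:wait | queues: N=0 E=0 S=1 W=0
Step 9 [EW]: N:wait,E:empty,S:wait,W:empty | queues: N=0 E=0 S=1 W=0
Step 10 [EW]: N:wait,E:empty,S:wait,W:empty | queues: N=0 E=0 S=1 W=0

N: empty
E: empty
S: 7
W: empty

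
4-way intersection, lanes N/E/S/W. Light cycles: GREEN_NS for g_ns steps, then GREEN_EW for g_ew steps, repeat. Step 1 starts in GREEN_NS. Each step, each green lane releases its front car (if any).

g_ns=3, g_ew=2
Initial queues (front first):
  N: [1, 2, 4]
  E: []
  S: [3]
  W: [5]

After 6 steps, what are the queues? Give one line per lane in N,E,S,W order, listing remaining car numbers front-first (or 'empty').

Step 1 [NS]: N:car1-GO,E:wait,S:car3-GO,W:wait | queues: N=2 E=0 S=0 W=1
Step 2 [NS]: N:car2-GO,E:wait,S:empty,W:wait | queues: N=1 E=0 S=0 W=1
Step 3 [NS]: N:car4-GO,E:wait,S:empty,W:wait | queues: N=0 E=0 S=0 W=1
Step 4 [EW]: N:wait,E:empty,S:wait,W:car5-GO | queues: N=0 E=0 S=0 W=0

N: empty
E: empty
S: empty
W: empty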